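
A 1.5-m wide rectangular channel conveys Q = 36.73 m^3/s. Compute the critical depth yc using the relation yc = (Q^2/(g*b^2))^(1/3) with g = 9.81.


Using yc = (Q^2 / (g * b^2))^(1/3):
Q^2 = 36.73^2 = 1349.09.
g * b^2 = 9.81 * 1.5^2 = 9.81 * 2.25 = 22.07.
Q^2 / (g*b^2) = 1349.09 / 22.07 = 61.1278.
yc = 61.1278^(1/3) = 3.9391 m.

3.9391


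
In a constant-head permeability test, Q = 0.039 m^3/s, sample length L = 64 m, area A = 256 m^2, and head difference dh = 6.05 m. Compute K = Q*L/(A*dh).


From K = Q*L / (A*dh):
Numerator: Q*L = 0.039 * 64 = 2.496.
Denominator: A*dh = 256 * 6.05 = 1548.8.
K = 2.496 / 1548.8 = 0.001612 m/s.

0.001612


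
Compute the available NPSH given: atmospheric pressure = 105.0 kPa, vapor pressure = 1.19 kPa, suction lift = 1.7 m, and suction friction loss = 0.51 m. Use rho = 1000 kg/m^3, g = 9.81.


NPSHa = p_atm/(rho*g) - z_s - hf_s - p_vap/(rho*g).
p_atm/(rho*g) = 105.0*1000 / (1000*9.81) = 10.703 m.
p_vap/(rho*g) = 1.19*1000 / (1000*9.81) = 0.121 m.
NPSHa = 10.703 - 1.7 - 0.51 - 0.121
      = 8.37 m.

8.37


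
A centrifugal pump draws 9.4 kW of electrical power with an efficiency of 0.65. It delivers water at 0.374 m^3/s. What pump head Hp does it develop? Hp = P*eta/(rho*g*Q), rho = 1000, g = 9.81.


Pump head formula: Hp = P * eta / (rho * g * Q).
Numerator: P * eta = 9.4 * 1000 * 0.65 = 6110.0 W.
Denominator: rho * g * Q = 1000 * 9.81 * 0.374 = 3668.94.
Hp = 6110.0 / 3668.94 = 1.67 m.

1.67


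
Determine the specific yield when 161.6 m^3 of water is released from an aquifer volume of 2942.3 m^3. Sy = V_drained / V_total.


Specific yield Sy = Volume drained / Total volume.
Sy = 161.6 / 2942.3
   = 0.0549.

0.0549


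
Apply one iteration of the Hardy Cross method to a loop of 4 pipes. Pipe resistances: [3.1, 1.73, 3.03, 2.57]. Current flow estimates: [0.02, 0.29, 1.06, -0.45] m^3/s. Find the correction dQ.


Numerator terms (r*Q*|Q|): 3.1*0.02*|0.02| = 0.0012; 1.73*0.29*|0.29| = 0.1455; 3.03*1.06*|1.06| = 3.4045; 2.57*-0.45*|-0.45| = -0.5204.
Sum of numerator = 3.0308.
Denominator terms (r*|Q|): 3.1*|0.02| = 0.062; 1.73*|0.29| = 0.5017; 3.03*|1.06| = 3.2118; 2.57*|-0.45| = 1.1565.
2 * sum of denominator = 2 * 4.932 = 9.864.
dQ = -3.0308 / 9.864 = -0.3073 m^3/s.

-0.3073


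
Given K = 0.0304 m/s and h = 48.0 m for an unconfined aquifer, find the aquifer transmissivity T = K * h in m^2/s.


Transmissivity is defined as T = K * h.
T = 0.0304 * 48.0
  = 1.4592 m^2/s.

1.4592


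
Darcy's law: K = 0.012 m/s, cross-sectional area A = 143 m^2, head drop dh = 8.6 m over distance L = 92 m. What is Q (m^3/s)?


Darcy's law: Q = K * A * i, where i = dh/L.
Hydraulic gradient i = 8.6 / 92 = 0.093478.
Q = 0.012 * 143 * 0.093478
  = 0.1604 m^3/s.

0.1604


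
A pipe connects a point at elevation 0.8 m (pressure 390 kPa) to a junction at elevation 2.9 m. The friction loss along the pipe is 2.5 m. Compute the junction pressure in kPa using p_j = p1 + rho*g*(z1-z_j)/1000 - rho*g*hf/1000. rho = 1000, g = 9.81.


Junction pressure: p_j = p1 + rho*g*(z1 - z_j)/1000 - rho*g*hf/1000.
Elevation term = 1000*9.81*(0.8 - 2.9)/1000 = -20.601 kPa.
Friction term = 1000*9.81*2.5/1000 = 24.525 kPa.
p_j = 390 + -20.601 - 24.525 = 344.87 kPa.

344.87


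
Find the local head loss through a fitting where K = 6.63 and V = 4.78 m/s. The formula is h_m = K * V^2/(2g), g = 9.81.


Minor loss formula: h_m = K * V^2/(2g).
V^2 = 4.78^2 = 22.8484.
V^2/(2g) = 22.8484 / 19.62 = 1.1645 m.
h_m = 6.63 * 1.1645 = 7.7209 m.

7.7209


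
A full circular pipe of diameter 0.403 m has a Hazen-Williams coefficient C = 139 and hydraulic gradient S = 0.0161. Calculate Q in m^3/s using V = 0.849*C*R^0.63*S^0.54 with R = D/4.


For a full circular pipe, R = D/4 = 0.403/4 = 0.1008 m.
V = 0.849 * 139 * 0.1008^0.63 * 0.0161^0.54
  = 0.849 * 139 * 0.235529 * 0.107569
  = 2.9899 m/s.
Pipe area A = pi*D^2/4 = pi*0.403^2/4 = 0.1276 m^2.
Q = A * V = 0.1276 * 2.9899 = 0.3814 m^3/s.

0.3814


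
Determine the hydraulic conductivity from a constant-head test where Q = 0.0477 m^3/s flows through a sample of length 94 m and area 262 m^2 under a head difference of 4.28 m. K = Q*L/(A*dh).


From K = Q*L / (A*dh):
Numerator: Q*L = 0.0477 * 94 = 4.4838.
Denominator: A*dh = 262 * 4.28 = 1121.36.
K = 4.4838 / 1121.36 = 0.003999 m/s.

0.003999


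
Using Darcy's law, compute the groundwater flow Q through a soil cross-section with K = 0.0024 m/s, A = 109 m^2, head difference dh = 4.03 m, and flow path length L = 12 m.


Darcy's law: Q = K * A * i, where i = dh/L.
Hydraulic gradient i = 4.03 / 12 = 0.335833.
Q = 0.0024 * 109 * 0.335833
  = 0.0879 m^3/s.

0.0879


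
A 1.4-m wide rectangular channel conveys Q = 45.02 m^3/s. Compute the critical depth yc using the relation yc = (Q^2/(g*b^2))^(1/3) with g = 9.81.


Using yc = (Q^2 / (g * b^2))^(1/3):
Q^2 = 45.02^2 = 2026.8.
g * b^2 = 9.81 * 1.4^2 = 9.81 * 1.96 = 19.23.
Q^2 / (g*b^2) = 2026.8 / 19.23 = 105.3978.
yc = 105.3978^(1/3) = 4.7238 m.

4.7238


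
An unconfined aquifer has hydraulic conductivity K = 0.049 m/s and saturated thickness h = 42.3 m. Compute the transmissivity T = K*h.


Transmissivity is defined as T = K * h.
T = 0.049 * 42.3
  = 2.0727 m^2/s.

2.0727


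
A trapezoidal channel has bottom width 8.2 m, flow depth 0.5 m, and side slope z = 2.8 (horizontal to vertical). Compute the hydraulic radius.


For a trapezoidal section with side slope z:
A = (b + z*y)*y = (8.2 + 2.8*0.5)*0.5 = 4.8 m^2.
P = b + 2*y*sqrt(1 + z^2) = 8.2 + 2*0.5*sqrt(1 + 2.8^2) = 11.173 m.
R = A/P = 4.8 / 11.173 = 0.4296 m.

0.4296


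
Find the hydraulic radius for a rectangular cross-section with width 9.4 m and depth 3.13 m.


For a rectangular section:
Flow area A = b * y = 9.4 * 3.13 = 29.42 m^2.
Wetted perimeter P = b + 2y = 9.4 + 2*3.13 = 15.66 m.
Hydraulic radius R = A/P = 29.42 / 15.66 = 1.8788 m.

1.8788


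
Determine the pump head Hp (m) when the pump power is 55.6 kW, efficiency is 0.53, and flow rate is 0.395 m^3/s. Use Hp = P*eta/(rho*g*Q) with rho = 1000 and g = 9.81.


Pump head formula: Hp = P * eta / (rho * g * Q).
Numerator: P * eta = 55.6 * 1000 * 0.53 = 29468.0 W.
Denominator: rho * g * Q = 1000 * 9.81 * 0.395 = 3874.95.
Hp = 29468.0 / 3874.95 = 7.6 m.

7.6


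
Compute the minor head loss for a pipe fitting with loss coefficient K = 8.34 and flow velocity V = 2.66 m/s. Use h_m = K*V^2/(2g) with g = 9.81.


Minor loss formula: h_m = K * V^2/(2g).
V^2 = 2.66^2 = 7.0756.
V^2/(2g) = 7.0756 / 19.62 = 0.3606 m.
h_m = 8.34 * 0.3606 = 3.0077 m.

3.0077


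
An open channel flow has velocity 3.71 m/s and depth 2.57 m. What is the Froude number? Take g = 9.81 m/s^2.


The Froude number is defined as Fr = V / sqrt(g*y).
g*y = 9.81 * 2.57 = 25.2117.
sqrt(g*y) = sqrt(25.2117) = 5.0211.
Fr = 3.71 / 5.0211 = 0.7389.

0.7389


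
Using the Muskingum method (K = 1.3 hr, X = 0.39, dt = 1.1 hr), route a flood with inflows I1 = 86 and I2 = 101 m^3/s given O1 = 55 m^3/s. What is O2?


Muskingum coefficients:
denom = 2*K*(1-X) + dt = 2*1.3*(1-0.39) + 1.1 = 2.686.
C0 = (dt - 2*K*X)/denom = (1.1 - 2*1.3*0.39)/2.686 = 0.032.
C1 = (dt + 2*K*X)/denom = (1.1 + 2*1.3*0.39)/2.686 = 0.787.
C2 = (2*K*(1-X) - dt)/denom = 0.1809.
O2 = C0*I2 + C1*I1 + C2*O1
   = 0.032*101 + 0.787*86 + 0.1809*55
   = 80.87 m^3/s.

80.87


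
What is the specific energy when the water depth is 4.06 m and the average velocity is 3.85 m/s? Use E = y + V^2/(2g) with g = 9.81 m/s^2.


Specific energy E = y + V^2/(2g).
Velocity head = V^2/(2g) = 3.85^2 / (2*9.81) = 14.8225 / 19.62 = 0.7555 m.
E = 4.06 + 0.7555 = 4.8155 m.

4.8155


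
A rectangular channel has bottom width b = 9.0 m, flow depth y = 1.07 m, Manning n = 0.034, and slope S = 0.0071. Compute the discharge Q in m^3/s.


For a rectangular channel, the cross-sectional area A = b * y = 9.0 * 1.07 = 9.63 m^2.
The wetted perimeter P = b + 2y = 9.0 + 2*1.07 = 11.14 m.
Hydraulic radius R = A/P = 9.63/11.14 = 0.8645 m.
Velocity V = (1/n)*R^(2/3)*S^(1/2) = (1/0.034)*0.8645^(2/3)*0.0071^(1/2) = 2.2489 m/s.
Discharge Q = A * V = 9.63 * 2.2489 = 21.657 m^3/s.

21.657


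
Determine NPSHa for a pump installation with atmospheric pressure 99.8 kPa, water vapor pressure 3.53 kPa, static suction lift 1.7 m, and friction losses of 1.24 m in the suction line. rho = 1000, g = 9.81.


NPSHa = p_atm/(rho*g) - z_s - hf_s - p_vap/(rho*g).
p_atm/(rho*g) = 99.8*1000 / (1000*9.81) = 10.173 m.
p_vap/(rho*g) = 3.53*1000 / (1000*9.81) = 0.36 m.
NPSHa = 10.173 - 1.7 - 1.24 - 0.36
      = 6.87 m.

6.87


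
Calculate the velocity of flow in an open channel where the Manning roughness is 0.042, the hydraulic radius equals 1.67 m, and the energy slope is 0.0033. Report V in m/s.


Manning's equation gives V = (1/n) * R^(2/3) * S^(1/2).
First, compute R^(2/3) = 1.67^(2/3) = 1.4076.
Next, S^(1/2) = 0.0033^(1/2) = 0.057446.
Then 1/n = 1/0.042 = 23.81.
V = 23.81 * 1.4076 * 0.057446 = 1.9252 m/s.

1.9252


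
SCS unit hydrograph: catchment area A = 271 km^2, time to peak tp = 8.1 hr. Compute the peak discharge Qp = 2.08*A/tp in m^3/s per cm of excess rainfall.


SCS formula: Qp = 2.08 * A / tp.
Qp = 2.08 * 271 / 8.1
   = 563.68 / 8.1
   = 69.59 m^3/s per cm.

69.59


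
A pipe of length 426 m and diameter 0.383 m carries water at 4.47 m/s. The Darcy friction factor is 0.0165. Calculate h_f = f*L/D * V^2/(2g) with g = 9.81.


Darcy-Weisbach equation: h_f = f * (L/D) * V^2/(2g).
f * L/D = 0.0165 * 426/0.383 = 18.3525.
V^2/(2g) = 4.47^2 / (2*9.81) = 19.9809 / 19.62 = 1.0184 m.
h_f = 18.3525 * 1.0184 = 18.69 m.

18.69


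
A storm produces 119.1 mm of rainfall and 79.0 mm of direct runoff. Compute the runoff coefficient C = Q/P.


The runoff coefficient C = runoff depth / rainfall depth.
C = 79.0 / 119.1
  = 0.6633.

0.6633


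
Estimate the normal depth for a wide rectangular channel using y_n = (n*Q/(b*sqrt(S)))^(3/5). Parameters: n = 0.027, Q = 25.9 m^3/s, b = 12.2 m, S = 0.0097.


We use the wide-channel approximation y_n = (n*Q/(b*sqrt(S)))^(3/5).
sqrt(S) = sqrt(0.0097) = 0.098489.
Numerator: n*Q = 0.027 * 25.9 = 0.6993.
Denominator: b*sqrt(S) = 12.2 * 0.098489 = 1.201566.
arg = 0.582.
y_n = 0.582^(3/5) = 0.7227 m.

0.7227


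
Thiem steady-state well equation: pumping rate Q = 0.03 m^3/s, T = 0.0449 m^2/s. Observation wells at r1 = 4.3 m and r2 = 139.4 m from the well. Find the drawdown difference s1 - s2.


Thiem equation: s1 - s2 = Q/(2*pi*T) * ln(r2/r1).
ln(r2/r1) = ln(139.4/4.3) = 3.4787.
Q/(2*pi*T) = 0.03 / (2*pi*0.0449) = 0.03 / 0.2821 = 0.1063.
s1 - s2 = 0.1063 * 3.4787 = 0.3699 m.

0.3699


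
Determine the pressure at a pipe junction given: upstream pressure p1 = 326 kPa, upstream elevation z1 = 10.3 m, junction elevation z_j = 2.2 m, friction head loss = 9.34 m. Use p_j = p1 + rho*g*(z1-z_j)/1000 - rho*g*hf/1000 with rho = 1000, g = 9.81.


Junction pressure: p_j = p1 + rho*g*(z1 - z_j)/1000 - rho*g*hf/1000.
Elevation term = 1000*9.81*(10.3 - 2.2)/1000 = 79.461 kPa.
Friction term = 1000*9.81*9.34/1000 = 91.625 kPa.
p_j = 326 + 79.461 - 91.625 = 313.84 kPa.

313.84


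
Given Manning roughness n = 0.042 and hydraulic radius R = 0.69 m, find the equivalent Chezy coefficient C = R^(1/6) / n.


The Chezy coefficient relates to Manning's n through C = R^(1/6) / n.
R^(1/6) = 0.69^(1/6) = 0.94003.
C = 0.94003 / 0.042 = 22.38 m^(1/2)/s.

22.38


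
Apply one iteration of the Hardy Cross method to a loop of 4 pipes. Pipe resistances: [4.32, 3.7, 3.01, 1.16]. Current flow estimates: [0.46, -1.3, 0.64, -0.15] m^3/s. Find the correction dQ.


Numerator terms (r*Q*|Q|): 4.32*0.46*|0.46| = 0.9141; 3.7*-1.3*|-1.3| = -6.253; 3.01*0.64*|0.64| = 1.2329; 1.16*-0.15*|-0.15| = -0.0261.
Sum of numerator = -4.1321.
Denominator terms (r*|Q|): 4.32*|0.46| = 1.9872; 3.7*|-1.3| = 4.81; 3.01*|0.64| = 1.9264; 1.16*|-0.15| = 0.174.
2 * sum of denominator = 2 * 8.8976 = 17.7952.
dQ = --4.1321 / 17.7952 = 0.2322 m^3/s.

0.2322


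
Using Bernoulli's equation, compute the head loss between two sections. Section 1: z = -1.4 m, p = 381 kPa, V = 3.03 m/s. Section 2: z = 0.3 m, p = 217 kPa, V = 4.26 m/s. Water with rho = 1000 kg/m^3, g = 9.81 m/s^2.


Total head at each section: H = z + p/(rho*g) + V^2/(2g).
H1 = -1.4 + 381*1000/(1000*9.81) + 3.03^2/(2*9.81)
   = -1.4 + 38.838 + 0.4679
   = 37.906 m.
H2 = 0.3 + 217*1000/(1000*9.81) + 4.26^2/(2*9.81)
   = 0.3 + 22.12 + 0.925
   = 23.345 m.
h_L = H1 - H2 = 37.906 - 23.345 = 14.561 m.

14.561


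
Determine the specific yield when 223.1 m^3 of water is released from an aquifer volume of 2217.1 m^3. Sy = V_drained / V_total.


Specific yield Sy = Volume drained / Total volume.
Sy = 223.1 / 2217.1
   = 0.1006.

0.1006


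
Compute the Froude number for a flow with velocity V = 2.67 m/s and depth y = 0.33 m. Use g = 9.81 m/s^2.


The Froude number is defined as Fr = V / sqrt(g*y).
g*y = 9.81 * 0.33 = 3.2373.
sqrt(g*y) = sqrt(3.2373) = 1.7992.
Fr = 2.67 / 1.7992 = 1.484.

1.484


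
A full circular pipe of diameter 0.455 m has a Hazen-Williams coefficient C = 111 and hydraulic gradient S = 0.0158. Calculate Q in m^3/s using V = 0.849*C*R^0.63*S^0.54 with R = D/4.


For a full circular pipe, R = D/4 = 0.455/4 = 0.1138 m.
V = 0.849 * 111 * 0.1138^0.63 * 0.0158^0.54
  = 0.849 * 111 * 0.254243 * 0.106482
  = 2.5513 m/s.
Pipe area A = pi*D^2/4 = pi*0.455^2/4 = 0.1626 m^2.
Q = A * V = 0.1626 * 2.5513 = 0.4148 m^3/s.

0.4148


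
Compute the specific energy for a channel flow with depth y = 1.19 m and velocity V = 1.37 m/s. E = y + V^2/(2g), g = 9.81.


Specific energy E = y + V^2/(2g).
Velocity head = V^2/(2g) = 1.37^2 / (2*9.81) = 1.8769 / 19.62 = 0.0957 m.
E = 1.19 + 0.0957 = 1.2857 m.

1.2857


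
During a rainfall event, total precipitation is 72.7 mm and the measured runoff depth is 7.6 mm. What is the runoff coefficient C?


The runoff coefficient C = runoff depth / rainfall depth.
C = 7.6 / 72.7
  = 0.1045.

0.1045


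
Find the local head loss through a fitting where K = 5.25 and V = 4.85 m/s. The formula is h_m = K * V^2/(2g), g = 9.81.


Minor loss formula: h_m = K * V^2/(2g).
V^2 = 4.85^2 = 23.5225.
V^2/(2g) = 23.5225 / 19.62 = 1.1989 m.
h_m = 5.25 * 1.1989 = 6.2942 m.

6.2942


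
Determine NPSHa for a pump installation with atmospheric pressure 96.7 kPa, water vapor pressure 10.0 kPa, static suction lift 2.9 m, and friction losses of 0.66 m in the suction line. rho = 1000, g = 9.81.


NPSHa = p_atm/(rho*g) - z_s - hf_s - p_vap/(rho*g).
p_atm/(rho*g) = 96.7*1000 / (1000*9.81) = 9.857 m.
p_vap/(rho*g) = 10.0*1000 / (1000*9.81) = 1.019 m.
NPSHa = 9.857 - 2.9 - 0.66 - 1.019
      = 5.28 m.

5.28


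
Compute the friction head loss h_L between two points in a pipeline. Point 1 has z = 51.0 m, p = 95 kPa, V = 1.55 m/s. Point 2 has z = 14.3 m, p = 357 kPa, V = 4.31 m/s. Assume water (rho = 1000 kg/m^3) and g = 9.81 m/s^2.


Total head at each section: H = z + p/(rho*g) + V^2/(2g).
H1 = 51.0 + 95*1000/(1000*9.81) + 1.55^2/(2*9.81)
   = 51.0 + 9.684 + 0.1225
   = 60.806 m.
H2 = 14.3 + 357*1000/(1000*9.81) + 4.31^2/(2*9.81)
   = 14.3 + 36.391 + 0.9468
   = 51.638 m.
h_L = H1 - H2 = 60.806 - 51.638 = 9.168 m.

9.168


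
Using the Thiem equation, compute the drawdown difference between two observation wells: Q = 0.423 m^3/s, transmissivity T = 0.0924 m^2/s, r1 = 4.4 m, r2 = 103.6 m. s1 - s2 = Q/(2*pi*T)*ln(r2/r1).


Thiem equation: s1 - s2 = Q/(2*pi*T) * ln(r2/r1).
ln(r2/r1) = ln(103.6/4.4) = 3.1589.
Q/(2*pi*T) = 0.423 / (2*pi*0.0924) = 0.423 / 0.5806 = 0.7286.
s1 - s2 = 0.7286 * 3.1589 = 2.3016 m.

2.3016


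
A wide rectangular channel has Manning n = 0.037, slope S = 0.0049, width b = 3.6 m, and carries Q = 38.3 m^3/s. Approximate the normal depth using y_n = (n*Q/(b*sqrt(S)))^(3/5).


We use the wide-channel approximation y_n = (n*Q/(b*sqrt(S)))^(3/5).
sqrt(S) = sqrt(0.0049) = 0.07.
Numerator: n*Q = 0.037 * 38.3 = 1.4171.
Denominator: b*sqrt(S) = 3.6 * 0.07 = 0.252.
arg = 5.6234.
y_n = 5.6234^(3/5) = 2.8184 m.

2.8184


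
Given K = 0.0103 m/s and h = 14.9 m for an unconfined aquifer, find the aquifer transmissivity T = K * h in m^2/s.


Transmissivity is defined as T = K * h.
T = 0.0103 * 14.9
  = 0.1535 m^2/s.

0.1535


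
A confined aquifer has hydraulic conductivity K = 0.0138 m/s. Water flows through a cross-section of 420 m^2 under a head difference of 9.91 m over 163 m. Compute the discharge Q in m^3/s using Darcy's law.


Darcy's law: Q = K * A * i, where i = dh/L.
Hydraulic gradient i = 9.91 / 163 = 0.060798.
Q = 0.0138 * 420 * 0.060798
  = 0.3524 m^3/s.

0.3524


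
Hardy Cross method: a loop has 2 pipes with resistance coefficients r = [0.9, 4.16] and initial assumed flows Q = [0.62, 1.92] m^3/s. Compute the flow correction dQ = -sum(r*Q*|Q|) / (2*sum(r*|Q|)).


Numerator terms (r*Q*|Q|): 0.9*0.62*|0.62| = 0.346; 4.16*1.92*|1.92| = 15.3354.
Sum of numerator = 15.6814.
Denominator terms (r*|Q|): 0.9*|0.62| = 0.558; 4.16*|1.92| = 7.9872.
2 * sum of denominator = 2 * 8.5452 = 17.0904.
dQ = -15.6814 / 17.0904 = -0.9176 m^3/s.

-0.9176


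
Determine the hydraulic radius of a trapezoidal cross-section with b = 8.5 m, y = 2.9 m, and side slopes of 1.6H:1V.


For a trapezoidal section with side slope z:
A = (b + z*y)*y = (8.5 + 1.6*2.9)*2.9 = 38.106 m^2.
P = b + 2*y*sqrt(1 + z^2) = 8.5 + 2*2.9*sqrt(1 + 1.6^2) = 19.443 m.
R = A/P = 38.106 / 19.443 = 1.9598 m.

1.9598


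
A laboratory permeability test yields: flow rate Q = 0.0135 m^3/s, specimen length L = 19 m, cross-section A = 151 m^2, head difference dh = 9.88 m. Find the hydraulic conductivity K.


From K = Q*L / (A*dh):
Numerator: Q*L = 0.0135 * 19 = 0.2565.
Denominator: A*dh = 151 * 9.88 = 1491.88.
K = 0.2565 / 1491.88 = 0.000172 m/s.

0.000172


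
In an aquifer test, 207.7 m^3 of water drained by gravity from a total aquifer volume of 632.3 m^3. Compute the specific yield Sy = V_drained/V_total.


Specific yield Sy = Volume drained / Total volume.
Sy = 207.7 / 632.3
   = 0.3285.

0.3285


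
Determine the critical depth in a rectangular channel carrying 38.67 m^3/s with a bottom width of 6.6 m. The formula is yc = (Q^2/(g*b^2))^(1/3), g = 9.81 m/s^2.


Using yc = (Q^2 / (g * b^2))^(1/3):
Q^2 = 38.67^2 = 1495.37.
g * b^2 = 9.81 * 6.6^2 = 9.81 * 43.56 = 427.32.
Q^2 / (g*b^2) = 1495.37 / 427.32 = 3.4994.
yc = 3.4994^(1/3) = 1.5182 m.

1.5182


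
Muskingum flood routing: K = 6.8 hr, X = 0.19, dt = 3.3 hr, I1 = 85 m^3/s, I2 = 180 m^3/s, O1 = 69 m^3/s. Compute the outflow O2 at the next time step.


Muskingum coefficients:
denom = 2*K*(1-X) + dt = 2*6.8*(1-0.19) + 3.3 = 14.316.
C0 = (dt - 2*K*X)/denom = (3.3 - 2*6.8*0.19)/14.316 = 0.05.
C1 = (dt + 2*K*X)/denom = (3.3 + 2*6.8*0.19)/14.316 = 0.411.
C2 = (2*K*(1-X) - dt)/denom = 0.539.
O2 = C0*I2 + C1*I1 + C2*O1
   = 0.05*180 + 0.411*85 + 0.539*69
   = 81.13 m^3/s.

81.13


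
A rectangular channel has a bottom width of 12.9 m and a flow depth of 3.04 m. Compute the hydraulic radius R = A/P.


For a rectangular section:
Flow area A = b * y = 12.9 * 3.04 = 39.22 m^2.
Wetted perimeter P = b + 2y = 12.9 + 2*3.04 = 18.98 m.
Hydraulic radius R = A/P = 39.22 / 18.98 = 2.0662 m.

2.0662


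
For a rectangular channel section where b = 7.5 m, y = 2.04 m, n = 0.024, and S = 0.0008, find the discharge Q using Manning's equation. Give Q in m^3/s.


For a rectangular channel, the cross-sectional area A = b * y = 7.5 * 2.04 = 15.3 m^2.
The wetted perimeter P = b + 2y = 7.5 + 2*2.04 = 11.58 m.
Hydraulic radius R = A/P = 15.3/11.58 = 1.3212 m.
Velocity V = (1/n)*R^(2/3)*S^(1/2) = (1/0.024)*1.3212^(2/3)*0.0008^(1/2) = 1.419 m/s.
Discharge Q = A * V = 15.3 * 1.419 = 21.711 m^3/s.

21.711


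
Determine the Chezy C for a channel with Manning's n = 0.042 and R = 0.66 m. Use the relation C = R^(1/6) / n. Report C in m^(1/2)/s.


The Chezy coefficient relates to Manning's n through C = R^(1/6) / n.
R^(1/6) = 0.66^(1/6) = 0.933091.
C = 0.933091 / 0.042 = 22.22 m^(1/2)/s.

22.22


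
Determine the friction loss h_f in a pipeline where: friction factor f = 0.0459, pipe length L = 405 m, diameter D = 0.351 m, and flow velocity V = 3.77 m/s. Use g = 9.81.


Darcy-Weisbach equation: h_f = f * (L/D) * V^2/(2g).
f * L/D = 0.0459 * 405/0.351 = 52.9615.
V^2/(2g) = 3.77^2 / (2*9.81) = 14.2129 / 19.62 = 0.7244 m.
h_f = 52.9615 * 0.7244 = 38.366 m.

38.366


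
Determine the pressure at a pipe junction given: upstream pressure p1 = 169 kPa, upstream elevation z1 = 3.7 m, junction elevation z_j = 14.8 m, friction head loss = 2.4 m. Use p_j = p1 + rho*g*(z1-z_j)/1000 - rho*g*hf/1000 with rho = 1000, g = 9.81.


Junction pressure: p_j = p1 + rho*g*(z1 - z_j)/1000 - rho*g*hf/1000.
Elevation term = 1000*9.81*(3.7 - 14.8)/1000 = -108.891 kPa.
Friction term = 1000*9.81*2.4/1000 = 23.544 kPa.
p_j = 169 + -108.891 - 23.544 = 36.56 kPa.

36.56


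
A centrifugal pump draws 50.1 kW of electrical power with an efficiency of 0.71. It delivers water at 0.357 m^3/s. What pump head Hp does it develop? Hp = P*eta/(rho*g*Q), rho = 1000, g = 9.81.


Pump head formula: Hp = P * eta / (rho * g * Q).
Numerator: P * eta = 50.1 * 1000 * 0.71 = 35571.0 W.
Denominator: rho * g * Q = 1000 * 9.81 * 0.357 = 3502.17.
Hp = 35571.0 / 3502.17 = 10.16 m.

10.16


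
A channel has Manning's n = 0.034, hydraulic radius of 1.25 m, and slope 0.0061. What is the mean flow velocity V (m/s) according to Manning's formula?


Manning's equation gives V = (1/n) * R^(2/3) * S^(1/2).
First, compute R^(2/3) = 1.25^(2/3) = 1.1604.
Next, S^(1/2) = 0.0061^(1/2) = 0.078102.
Then 1/n = 1/0.034 = 29.41.
V = 29.41 * 1.1604 * 0.078102 = 2.6656 m/s.

2.6656


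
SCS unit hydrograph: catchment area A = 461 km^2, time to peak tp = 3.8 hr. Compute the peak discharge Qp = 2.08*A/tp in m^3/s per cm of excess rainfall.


SCS formula: Qp = 2.08 * A / tp.
Qp = 2.08 * 461 / 3.8
   = 958.88 / 3.8
   = 252.34 m^3/s per cm.

252.34


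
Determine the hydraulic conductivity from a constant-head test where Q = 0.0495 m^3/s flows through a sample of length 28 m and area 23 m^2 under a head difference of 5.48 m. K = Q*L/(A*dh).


From K = Q*L / (A*dh):
Numerator: Q*L = 0.0495 * 28 = 1.386.
Denominator: A*dh = 23 * 5.48 = 126.04.
K = 1.386 / 126.04 = 0.010997 m/s.

0.010997


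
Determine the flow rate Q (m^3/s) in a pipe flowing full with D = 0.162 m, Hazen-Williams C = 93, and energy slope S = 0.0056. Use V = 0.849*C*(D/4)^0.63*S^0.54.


For a full circular pipe, R = D/4 = 0.162/4 = 0.0405 m.
V = 0.849 * 93 * 0.0405^0.63 * 0.0056^0.54
  = 0.849 * 93 * 0.132647 * 0.060817
  = 0.637 m/s.
Pipe area A = pi*D^2/4 = pi*0.162^2/4 = 0.0206 m^2.
Q = A * V = 0.0206 * 0.637 = 0.0131 m^3/s.

0.0131


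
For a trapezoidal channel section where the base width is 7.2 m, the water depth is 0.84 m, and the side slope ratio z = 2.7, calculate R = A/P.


For a trapezoidal section with side slope z:
A = (b + z*y)*y = (7.2 + 2.7*0.84)*0.84 = 7.953 m^2.
P = b + 2*y*sqrt(1 + z^2) = 7.2 + 2*0.84*sqrt(1 + 2.7^2) = 12.037 m.
R = A/P = 7.953 / 12.037 = 0.6607 m.

0.6607


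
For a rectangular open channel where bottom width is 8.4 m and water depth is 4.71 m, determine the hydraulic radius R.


For a rectangular section:
Flow area A = b * y = 8.4 * 4.71 = 39.56 m^2.
Wetted perimeter P = b + 2y = 8.4 + 2*4.71 = 17.82 m.
Hydraulic radius R = A/P = 39.56 / 17.82 = 2.2202 m.

2.2202


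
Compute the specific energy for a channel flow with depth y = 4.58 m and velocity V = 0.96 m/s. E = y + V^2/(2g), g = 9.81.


Specific energy E = y + V^2/(2g).
Velocity head = V^2/(2g) = 0.96^2 / (2*9.81) = 0.9216 / 19.62 = 0.047 m.
E = 4.58 + 0.047 = 4.627 m.

4.627


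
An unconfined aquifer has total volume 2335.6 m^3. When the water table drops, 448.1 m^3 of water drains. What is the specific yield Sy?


Specific yield Sy = Volume drained / Total volume.
Sy = 448.1 / 2335.6
   = 0.1919.

0.1919


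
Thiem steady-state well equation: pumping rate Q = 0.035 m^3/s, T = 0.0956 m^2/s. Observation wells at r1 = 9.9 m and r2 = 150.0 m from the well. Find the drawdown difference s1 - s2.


Thiem equation: s1 - s2 = Q/(2*pi*T) * ln(r2/r1).
ln(r2/r1) = ln(150.0/9.9) = 2.7181.
Q/(2*pi*T) = 0.035 / (2*pi*0.0956) = 0.035 / 0.6007 = 0.0583.
s1 - s2 = 0.0583 * 2.7181 = 0.1584 m.

0.1584


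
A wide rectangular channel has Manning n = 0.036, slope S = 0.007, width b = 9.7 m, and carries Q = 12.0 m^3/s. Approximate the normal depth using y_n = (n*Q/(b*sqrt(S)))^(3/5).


We use the wide-channel approximation y_n = (n*Q/(b*sqrt(S)))^(3/5).
sqrt(S) = sqrt(0.007) = 0.083666.
Numerator: n*Q = 0.036 * 12.0 = 0.432.
Denominator: b*sqrt(S) = 9.7 * 0.083666 = 0.81156.
arg = 0.5323.
y_n = 0.5323^(3/5) = 0.685 m.

0.685


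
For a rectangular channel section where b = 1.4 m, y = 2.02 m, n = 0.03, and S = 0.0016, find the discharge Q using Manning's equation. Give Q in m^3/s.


For a rectangular channel, the cross-sectional area A = b * y = 1.4 * 2.02 = 2.83 m^2.
The wetted perimeter P = b + 2y = 1.4 + 2*2.02 = 5.44 m.
Hydraulic radius R = A/P = 2.83/5.44 = 0.5199 m.
Velocity V = (1/n)*R^(2/3)*S^(1/2) = (1/0.03)*0.5199^(2/3)*0.0016^(1/2) = 0.862 m/s.
Discharge Q = A * V = 2.83 * 0.862 = 2.438 m^3/s.

2.438


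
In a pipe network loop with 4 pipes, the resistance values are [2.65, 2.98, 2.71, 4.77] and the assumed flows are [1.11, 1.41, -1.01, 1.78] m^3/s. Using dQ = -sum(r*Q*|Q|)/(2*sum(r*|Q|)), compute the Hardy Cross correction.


Numerator terms (r*Q*|Q|): 2.65*1.11*|1.11| = 3.2651; 2.98*1.41*|1.41| = 5.9245; 2.71*-1.01*|-1.01| = -2.7645; 4.77*1.78*|1.78| = 15.1133.
Sum of numerator = 21.5384.
Denominator terms (r*|Q|): 2.65*|1.11| = 2.9415; 2.98*|1.41| = 4.2018; 2.71*|-1.01| = 2.7371; 4.77*|1.78| = 8.4906.
2 * sum of denominator = 2 * 18.371 = 36.742.
dQ = -21.5384 / 36.742 = -0.5862 m^3/s.

-0.5862


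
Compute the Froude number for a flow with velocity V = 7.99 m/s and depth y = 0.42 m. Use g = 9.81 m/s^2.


The Froude number is defined as Fr = V / sqrt(g*y).
g*y = 9.81 * 0.42 = 4.1202.
sqrt(g*y) = sqrt(4.1202) = 2.0298.
Fr = 7.99 / 2.0298 = 3.9363.

3.9363


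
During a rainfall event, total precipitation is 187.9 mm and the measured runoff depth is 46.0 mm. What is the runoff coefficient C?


The runoff coefficient C = runoff depth / rainfall depth.
C = 46.0 / 187.9
  = 0.2448.

0.2448


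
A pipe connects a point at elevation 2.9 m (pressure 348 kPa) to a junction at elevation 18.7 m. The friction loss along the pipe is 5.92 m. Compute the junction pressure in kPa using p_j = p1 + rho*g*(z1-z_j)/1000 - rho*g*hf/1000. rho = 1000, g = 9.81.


Junction pressure: p_j = p1 + rho*g*(z1 - z_j)/1000 - rho*g*hf/1000.
Elevation term = 1000*9.81*(2.9 - 18.7)/1000 = -154.998 kPa.
Friction term = 1000*9.81*5.92/1000 = 58.075 kPa.
p_j = 348 + -154.998 - 58.075 = 134.93 kPa.

134.93


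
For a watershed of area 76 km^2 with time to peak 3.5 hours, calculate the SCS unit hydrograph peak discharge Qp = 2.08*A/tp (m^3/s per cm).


SCS formula: Qp = 2.08 * A / tp.
Qp = 2.08 * 76 / 3.5
   = 158.08 / 3.5
   = 45.17 m^3/s per cm.

45.17


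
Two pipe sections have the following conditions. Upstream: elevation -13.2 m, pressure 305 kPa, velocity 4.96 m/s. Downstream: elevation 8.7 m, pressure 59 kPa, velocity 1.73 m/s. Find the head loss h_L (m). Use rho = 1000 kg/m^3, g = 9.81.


Total head at each section: H = z + p/(rho*g) + V^2/(2g).
H1 = -13.2 + 305*1000/(1000*9.81) + 4.96^2/(2*9.81)
   = -13.2 + 31.091 + 1.2539
   = 19.145 m.
H2 = 8.7 + 59*1000/(1000*9.81) + 1.73^2/(2*9.81)
   = 8.7 + 6.014 + 0.1525
   = 14.867 m.
h_L = H1 - H2 = 19.145 - 14.867 = 4.278 m.

4.278


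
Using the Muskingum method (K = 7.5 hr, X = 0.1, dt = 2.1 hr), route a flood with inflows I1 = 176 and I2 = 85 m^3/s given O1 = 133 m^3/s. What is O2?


Muskingum coefficients:
denom = 2*K*(1-X) + dt = 2*7.5*(1-0.1) + 2.1 = 15.6.
C0 = (dt - 2*K*X)/denom = (2.1 - 2*7.5*0.1)/15.6 = 0.0385.
C1 = (dt + 2*K*X)/denom = (2.1 + 2*7.5*0.1)/15.6 = 0.2308.
C2 = (2*K*(1-X) - dt)/denom = 0.7308.
O2 = C0*I2 + C1*I1 + C2*O1
   = 0.0385*85 + 0.2308*176 + 0.7308*133
   = 141.08 m^3/s.

141.08


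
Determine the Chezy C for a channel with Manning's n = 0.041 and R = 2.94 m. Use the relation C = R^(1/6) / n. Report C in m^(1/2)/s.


The Chezy coefficient relates to Manning's n through C = R^(1/6) / n.
R^(1/6) = 2.94^(1/6) = 1.1969.
C = 1.1969 / 0.041 = 29.19 m^(1/2)/s.

29.19


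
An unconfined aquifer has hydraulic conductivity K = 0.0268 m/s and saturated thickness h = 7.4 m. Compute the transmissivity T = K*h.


Transmissivity is defined as T = K * h.
T = 0.0268 * 7.4
  = 0.1983 m^2/s.

0.1983


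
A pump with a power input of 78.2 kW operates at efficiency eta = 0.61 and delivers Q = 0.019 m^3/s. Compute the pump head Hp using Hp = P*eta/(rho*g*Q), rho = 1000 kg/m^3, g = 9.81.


Pump head formula: Hp = P * eta / (rho * g * Q).
Numerator: P * eta = 78.2 * 1000 * 0.61 = 47702.0 W.
Denominator: rho * g * Q = 1000 * 9.81 * 0.019 = 186.39.
Hp = 47702.0 / 186.39 = 255.93 m.

255.93


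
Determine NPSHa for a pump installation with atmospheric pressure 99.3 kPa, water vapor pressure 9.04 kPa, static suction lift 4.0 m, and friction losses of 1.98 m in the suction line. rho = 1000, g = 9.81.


NPSHa = p_atm/(rho*g) - z_s - hf_s - p_vap/(rho*g).
p_atm/(rho*g) = 99.3*1000 / (1000*9.81) = 10.122 m.
p_vap/(rho*g) = 9.04*1000 / (1000*9.81) = 0.922 m.
NPSHa = 10.122 - 4.0 - 1.98 - 0.922
      = 3.22 m.

3.22


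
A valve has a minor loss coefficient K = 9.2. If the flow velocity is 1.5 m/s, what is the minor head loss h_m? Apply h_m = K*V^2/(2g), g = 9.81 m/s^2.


Minor loss formula: h_m = K * V^2/(2g).
V^2 = 1.5^2 = 2.25.
V^2/(2g) = 2.25 / 19.62 = 0.1147 m.
h_m = 9.2 * 0.1147 = 1.055 m.

1.055


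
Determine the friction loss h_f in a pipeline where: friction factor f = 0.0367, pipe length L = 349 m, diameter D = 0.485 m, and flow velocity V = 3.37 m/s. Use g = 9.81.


Darcy-Weisbach equation: h_f = f * (L/D) * V^2/(2g).
f * L/D = 0.0367 * 349/0.485 = 26.4089.
V^2/(2g) = 3.37^2 / (2*9.81) = 11.3569 / 19.62 = 0.5788 m.
h_f = 26.4089 * 0.5788 = 15.287 m.

15.287


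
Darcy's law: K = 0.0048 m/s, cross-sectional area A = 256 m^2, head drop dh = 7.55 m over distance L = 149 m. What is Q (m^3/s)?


Darcy's law: Q = K * A * i, where i = dh/L.
Hydraulic gradient i = 7.55 / 149 = 0.050671.
Q = 0.0048 * 256 * 0.050671
  = 0.0623 m^3/s.

0.0623


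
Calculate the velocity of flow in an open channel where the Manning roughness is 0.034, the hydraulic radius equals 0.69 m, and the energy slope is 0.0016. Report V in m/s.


Manning's equation gives V = (1/n) * R^(2/3) * S^(1/2).
First, compute R^(2/3) = 0.69^(2/3) = 0.7808.
Next, S^(1/2) = 0.0016^(1/2) = 0.04.
Then 1/n = 1/0.034 = 29.41.
V = 29.41 * 0.7808 * 0.04 = 0.9186 m/s.

0.9186


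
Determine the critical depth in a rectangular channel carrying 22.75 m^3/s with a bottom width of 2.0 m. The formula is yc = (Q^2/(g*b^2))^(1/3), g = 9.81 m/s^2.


Using yc = (Q^2 / (g * b^2))^(1/3):
Q^2 = 22.75^2 = 517.56.
g * b^2 = 9.81 * 2.0^2 = 9.81 * 4.0 = 39.24.
Q^2 / (g*b^2) = 517.56 / 39.24 = 13.1896.
yc = 13.1896^(1/3) = 2.3627 m.

2.3627


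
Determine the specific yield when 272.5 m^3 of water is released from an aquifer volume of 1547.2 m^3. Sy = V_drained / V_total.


Specific yield Sy = Volume drained / Total volume.
Sy = 272.5 / 1547.2
   = 0.1761.

0.1761


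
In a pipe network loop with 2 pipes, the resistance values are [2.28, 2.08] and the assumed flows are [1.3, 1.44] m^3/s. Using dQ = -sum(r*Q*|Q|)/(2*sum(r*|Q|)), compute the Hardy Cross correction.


Numerator terms (r*Q*|Q|): 2.28*1.3*|1.3| = 3.8532; 2.08*1.44*|1.44| = 4.3131.
Sum of numerator = 8.1663.
Denominator terms (r*|Q|): 2.28*|1.3| = 2.964; 2.08*|1.44| = 2.9952.
2 * sum of denominator = 2 * 5.9592 = 11.9184.
dQ = -8.1663 / 11.9184 = -0.6852 m^3/s.

-0.6852


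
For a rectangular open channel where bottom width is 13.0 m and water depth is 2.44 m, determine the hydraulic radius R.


For a rectangular section:
Flow area A = b * y = 13.0 * 2.44 = 31.72 m^2.
Wetted perimeter P = b + 2y = 13.0 + 2*2.44 = 17.88 m.
Hydraulic radius R = A/P = 31.72 / 17.88 = 1.774 m.

1.774


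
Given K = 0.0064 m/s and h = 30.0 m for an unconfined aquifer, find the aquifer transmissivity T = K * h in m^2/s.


Transmissivity is defined as T = K * h.
T = 0.0064 * 30.0
  = 0.192 m^2/s.

0.192


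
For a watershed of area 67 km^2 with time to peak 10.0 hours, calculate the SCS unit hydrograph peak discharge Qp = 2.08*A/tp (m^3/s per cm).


SCS formula: Qp = 2.08 * A / tp.
Qp = 2.08 * 67 / 10.0
   = 139.36 / 10.0
   = 13.94 m^3/s per cm.

13.94


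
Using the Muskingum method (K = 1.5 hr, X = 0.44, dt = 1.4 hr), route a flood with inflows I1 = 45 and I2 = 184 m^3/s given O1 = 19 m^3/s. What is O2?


Muskingum coefficients:
denom = 2*K*(1-X) + dt = 2*1.5*(1-0.44) + 1.4 = 3.08.
C0 = (dt - 2*K*X)/denom = (1.4 - 2*1.5*0.44)/3.08 = 0.026.
C1 = (dt + 2*K*X)/denom = (1.4 + 2*1.5*0.44)/3.08 = 0.8831.
C2 = (2*K*(1-X) - dt)/denom = 0.0909.
O2 = C0*I2 + C1*I1 + C2*O1
   = 0.026*184 + 0.8831*45 + 0.0909*19
   = 46.25 m^3/s.

46.25


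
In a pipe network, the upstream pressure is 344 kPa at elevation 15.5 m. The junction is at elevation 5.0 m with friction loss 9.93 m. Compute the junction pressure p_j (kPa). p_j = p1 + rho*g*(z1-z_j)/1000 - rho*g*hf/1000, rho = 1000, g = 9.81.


Junction pressure: p_j = p1 + rho*g*(z1 - z_j)/1000 - rho*g*hf/1000.
Elevation term = 1000*9.81*(15.5 - 5.0)/1000 = 103.005 kPa.
Friction term = 1000*9.81*9.93/1000 = 97.413 kPa.
p_j = 344 + 103.005 - 97.413 = 349.59 kPa.

349.59


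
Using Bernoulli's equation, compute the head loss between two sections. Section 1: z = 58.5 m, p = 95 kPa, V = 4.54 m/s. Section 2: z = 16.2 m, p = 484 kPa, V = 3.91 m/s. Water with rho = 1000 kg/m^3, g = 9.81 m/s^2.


Total head at each section: H = z + p/(rho*g) + V^2/(2g).
H1 = 58.5 + 95*1000/(1000*9.81) + 4.54^2/(2*9.81)
   = 58.5 + 9.684 + 1.0505
   = 69.235 m.
H2 = 16.2 + 484*1000/(1000*9.81) + 3.91^2/(2*9.81)
   = 16.2 + 49.337 + 0.7792
   = 66.317 m.
h_L = H1 - H2 = 69.235 - 66.317 = 2.918 m.

2.918


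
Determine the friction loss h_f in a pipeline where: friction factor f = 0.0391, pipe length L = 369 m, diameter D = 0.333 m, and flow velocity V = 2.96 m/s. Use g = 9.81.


Darcy-Weisbach equation: h_f = f * (L/D) * V^2/(2g).
f * L/D = 0.0391 * 369/0.333 = 43.327.
V^2/(2g) = 2.96^2 / (2*9.81) = 8.7616 / 19.62 = 0.4466 m.
h_f = 43.327 * 0.4466 = 19.348 m.

19.348


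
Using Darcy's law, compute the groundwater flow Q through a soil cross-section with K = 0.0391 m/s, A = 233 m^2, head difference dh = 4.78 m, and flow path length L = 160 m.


Darcy's law: Q = K * A * i, where i = dh/L.
Hydraulic gradient i = 4.78 / 160 = 0.029875.
Q = 0.0391 * 233 * 0.029875
  = 0.2722 m^3/s.

0.2722


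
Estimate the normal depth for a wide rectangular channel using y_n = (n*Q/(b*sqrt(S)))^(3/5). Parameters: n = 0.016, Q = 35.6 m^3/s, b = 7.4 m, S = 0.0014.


We use the wide-channel approximation y_n = (n*Q/(b*sqrt(S)))^(3/5).
sqrt(S) = sqrt(0.0014) = 0.037417.
Numerator: n*Q = 0.016 * 35.6 = 0.5696.
Denominator: b*sqrt(S) = 7.4 * 0.037417 = 0.276886.
arg = 2.0572.
y_n = 2.0572^(3/5) = 1.5416 m.

1.5416


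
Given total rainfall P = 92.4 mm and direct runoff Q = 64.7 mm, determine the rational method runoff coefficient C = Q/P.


The runoff coefficient C = runoff depth / rainfall depth.
C = 64.7 / 92.4
  = 0.7002.

0.7002


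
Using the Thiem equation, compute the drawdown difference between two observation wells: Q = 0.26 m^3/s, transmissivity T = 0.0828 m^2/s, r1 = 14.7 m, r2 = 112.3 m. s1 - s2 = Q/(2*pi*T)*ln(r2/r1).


Thiem equation: s1 - s2 = Q/(2*pi*T) * ln(r2/r1).
ln(r2/r1) = ln(112.3/14.7) = 2.0333.
Q/(2*pi*T) = 0.26 / (2*pi*0.0828) = 0.26 / 0.5202 = 0.4998.
s1 - s2 = 0.4998 * 2.0333 = 1.0162 m.

1.0162


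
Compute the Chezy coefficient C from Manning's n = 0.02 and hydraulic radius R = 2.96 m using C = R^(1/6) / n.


The Chezy coefficient relates to Manning's n through C = R^(1/6) / n.
R^(1/6) = 2.96^(1/6) = 1.198253.
C = 1.198253 / 0.02 = 59.91 m^(1/2)/s.

59.91


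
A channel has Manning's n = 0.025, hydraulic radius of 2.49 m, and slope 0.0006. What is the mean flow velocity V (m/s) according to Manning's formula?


Manning's equation gives V = (1/n) * R^(2/3) * S^(1/2).
First, compute R^(2/3) = 2.49^(2/3) = 1.8371.
Next, S^(1/2) = 0.0006^(1/2) = 0.024495.
Then 1/n = 1/0.025 = 40.0.
V = 40.0 * 1.8371 * 0.024495 = 1.8 m/s.

1.8


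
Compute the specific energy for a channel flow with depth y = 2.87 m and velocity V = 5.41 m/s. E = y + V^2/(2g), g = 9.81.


Specific energy E = y + V^2/(2g).
Velocity head = V^2/(2g) = 5.41^2 / (2*9.81) = 29.2681 / 19.62 = 1.4917 m.
E = 2.87 + 1.4917 = 4.3617 m.

4.3617


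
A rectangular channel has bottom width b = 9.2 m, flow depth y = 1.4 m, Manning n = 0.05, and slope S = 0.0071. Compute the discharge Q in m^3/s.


For a rectangular channel, the cross-sectional area A = b * y = 9.2 * 1.4 = 12.88 m^2.
The wetted perimeter P = b + 2y = 9.2 + 2*1.4 = 12.0 m.
Hydraulic radius R = A/P = 12.88/12.0 = 1.0733 m.
Velocity V = (1/n)*R^(2/3)*S^(1/2) = (1/0.05)*1.0733^(2/3)*0.0071^(1/2) = 1.7666 m/s.
Discharge Q = A * V = 12.88 * 1.7666 = 22.754 m^3/s.

22.754


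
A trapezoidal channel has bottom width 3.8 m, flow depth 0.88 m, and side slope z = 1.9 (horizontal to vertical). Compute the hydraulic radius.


For a trapezoidal section with side slope z:
A = (b + z*y)*y = (3.8 + 1.9*0.88)*0.88 = 4.815 m^2.
P = b + 2*y*sqrt(1 + z^2) = 3.8 + 2*0.88*sqrt(1 + 1.9^2) = 7.579 m.
R = A/P = 4.815 / 7.579 = 0.6354 m.

0.6354


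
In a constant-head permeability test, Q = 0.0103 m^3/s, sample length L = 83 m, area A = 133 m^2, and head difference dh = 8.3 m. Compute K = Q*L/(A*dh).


From K = Q*L / (A*dh):
Numerator: Q*L = 0.0103 * 83 = 0.8549.
Denominator: A*dh = 133 * 8.3 = 1103.9.
K = 0.8549 / 1103.9 = 0.000774 m/s.

0.000774


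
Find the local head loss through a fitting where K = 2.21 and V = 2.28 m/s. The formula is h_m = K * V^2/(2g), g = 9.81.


Minor loss formula: h_m = K * V^2/(2g).
V^2 = 2.28^2 = 5.1984.
V^2/(2g) = 5.1984 / 19.62 = 0.265 m.
h_m = 2.21 * 0.265 = 0.5855 m.

0.5855


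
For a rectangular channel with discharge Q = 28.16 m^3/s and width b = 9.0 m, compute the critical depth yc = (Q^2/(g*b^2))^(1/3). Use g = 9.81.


Using yc = (Q^2 / (g * b^2))^(1/3):
Q^2 = 28.16^2 = 792.99.
g * b^2 = 9.81 * 9.0^2 = 9.81 * 81.0 = 794.61.
Q^2 / (g*b^2) = 792.99 / 794.61 = 0.998.
yc = 0.998^(1/3) = 0.9993 m.

0.9993


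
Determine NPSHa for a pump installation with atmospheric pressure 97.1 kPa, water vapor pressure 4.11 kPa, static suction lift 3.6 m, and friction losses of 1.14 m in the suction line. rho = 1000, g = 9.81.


NPSHa = p_atm/(rho*g) - z_s - hf_s - p_vap/(rho*g).
p_atm/(rho*g) = 97.1*1000 / (1000*9.81) = 9.898 m.
p_vap/(rho*g) = 4.11*1000 / (1000*9.81) = 0.419 m.
NPSHa = 9.898 - 3.6 - 1.14 - 0.419
      = 4.74 m.

4.74


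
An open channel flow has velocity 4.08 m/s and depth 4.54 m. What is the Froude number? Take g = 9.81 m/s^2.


The Froude number is defined as Fr = V / sqrt(g*y).
g*y = 9.81 * 4.54 = 44.5374.
sqrt(g*y) = sqrt(44.5374) = 6.6736.
Fr = 4.08 / 6.6736 = 0.6114.

0.6114


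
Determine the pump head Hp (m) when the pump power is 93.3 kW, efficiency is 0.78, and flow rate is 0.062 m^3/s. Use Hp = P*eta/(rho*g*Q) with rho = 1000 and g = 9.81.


Pump head formula: Hp = P * eta / (rho * g * Q).
Numerator: P * eta = 93.3 * 1000 * 0.78 = 72774.0 W.
Denominator: rho * g * Q = 1000 * 9.81 * 0.062 = 608.22.
Hp = 72774.0 / 608.22 = 119.65 m.

119.65


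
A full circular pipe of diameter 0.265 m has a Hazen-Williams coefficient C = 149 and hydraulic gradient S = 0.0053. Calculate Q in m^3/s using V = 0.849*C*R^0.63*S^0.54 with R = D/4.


For a full circular pipe, R = D/4 = 0.265/4 = 0.0663 m.
V = 0.849 * 149 * 0.0663^0.63 * 0.0053^0.54
  = 0.849 * 149 * 0.180862 * 0.059035
  = 1.3507 m/s.
Pipe area A = pi*D^2/4 = pi*0.265^2/4 = 0.0552 m^2.
Q = A * V = 0.0552 * 1.3507 = 0.0745 m^3/s.

0.0745
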